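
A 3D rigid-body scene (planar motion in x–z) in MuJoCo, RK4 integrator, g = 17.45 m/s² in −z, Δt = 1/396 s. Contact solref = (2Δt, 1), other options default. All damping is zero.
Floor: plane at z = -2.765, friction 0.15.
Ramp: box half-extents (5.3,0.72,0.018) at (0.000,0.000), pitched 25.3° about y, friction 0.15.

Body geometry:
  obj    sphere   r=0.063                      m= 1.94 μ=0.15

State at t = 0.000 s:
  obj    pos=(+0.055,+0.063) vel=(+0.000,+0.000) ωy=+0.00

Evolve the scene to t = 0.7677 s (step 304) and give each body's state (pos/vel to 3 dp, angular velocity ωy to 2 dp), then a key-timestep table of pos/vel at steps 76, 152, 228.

State at t = 0.7677 s:
  obj    pos=(+1.474,-0.607) vel=(+3.697,-1.748) ωy=+64.89

Key-timestep trajectory:
   step    t(s)  obj.x    obj.z    obj.vx   obj.vz 
     76  0.1919   +0.144  +0.022  +0.924  -0.437
    152  0.3838   +0.410  -0.104  +1.849  -0.874
    228  0.5758   +0.854  -0.314  +2.773  -1.311


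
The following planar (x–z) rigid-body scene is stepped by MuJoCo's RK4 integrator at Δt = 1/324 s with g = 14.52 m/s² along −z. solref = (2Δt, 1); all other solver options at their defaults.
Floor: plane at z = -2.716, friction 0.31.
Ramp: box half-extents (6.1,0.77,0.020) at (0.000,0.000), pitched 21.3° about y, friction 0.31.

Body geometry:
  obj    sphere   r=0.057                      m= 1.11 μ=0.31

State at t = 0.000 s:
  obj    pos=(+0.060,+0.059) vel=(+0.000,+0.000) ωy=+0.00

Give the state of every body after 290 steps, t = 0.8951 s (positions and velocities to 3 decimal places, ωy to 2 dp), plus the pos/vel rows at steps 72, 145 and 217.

State at t = 0.8951 s:
  obj    pos=(+1.466,-0.489) vel=(+3.142,-1.225) ωy=+59.15

Key-timestep trajectory:
   step    t(s)  obj.x    obj.z    obj.vx   obj.vz 
     72  0.2222   +0.147  +0.025  +0.780  -0.304
    145  0.4475   +0.412  -0.078  +1.571  -0.612
    217  0.6698   +0.847  -0.248  +2.351  -0.917


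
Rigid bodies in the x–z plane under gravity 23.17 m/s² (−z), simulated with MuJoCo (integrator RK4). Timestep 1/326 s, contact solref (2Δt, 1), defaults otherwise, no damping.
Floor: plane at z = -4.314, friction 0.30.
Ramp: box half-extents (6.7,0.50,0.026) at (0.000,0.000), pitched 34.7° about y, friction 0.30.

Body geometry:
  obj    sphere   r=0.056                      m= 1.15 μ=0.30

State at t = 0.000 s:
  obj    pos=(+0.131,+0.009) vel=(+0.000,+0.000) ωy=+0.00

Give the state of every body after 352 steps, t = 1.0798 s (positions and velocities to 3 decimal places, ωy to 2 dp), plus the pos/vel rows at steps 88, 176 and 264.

State at t = 1.0798 s:
  obj    pos=(+4.647,-3.118) vel=(+8.364,-5.792) ωy=+181.64

Key-timestep trajectory:
   step    t(s)  obj.x    obj.z    obj.vx   obj.vz 
     88  0.2699   +0.413  -0.186  +2.091  -1.448
    176  0.5399   +1.260  -0.773  +4.182  -2.896
    264  0.8098   +2.671  -1.750  +6.273  -4.344


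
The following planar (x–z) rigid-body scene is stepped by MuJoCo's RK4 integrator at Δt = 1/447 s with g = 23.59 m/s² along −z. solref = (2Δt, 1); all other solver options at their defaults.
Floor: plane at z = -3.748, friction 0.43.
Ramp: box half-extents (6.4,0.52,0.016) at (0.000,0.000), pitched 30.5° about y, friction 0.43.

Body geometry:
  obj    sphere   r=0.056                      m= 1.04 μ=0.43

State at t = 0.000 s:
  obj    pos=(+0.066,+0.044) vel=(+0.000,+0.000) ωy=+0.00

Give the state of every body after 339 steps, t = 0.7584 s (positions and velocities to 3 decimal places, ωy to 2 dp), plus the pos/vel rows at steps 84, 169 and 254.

State at t = 0.7584 s:
  obj    pos=(+2.185,-1.204) vel=(+5.588,-3.292) ωy=+115.81

Key-timestep trajectory:
   step    t(s)  obj.x    obj.z    obj.vx   obj.vz 
     84  0.1879   +0.196  -0.032  +1.385  -0.816
    169  0.3781   +0.593  -0.266  +2.786  -1.641
    254  0.5682   +1.256  -0.656  +4.187  -2.466


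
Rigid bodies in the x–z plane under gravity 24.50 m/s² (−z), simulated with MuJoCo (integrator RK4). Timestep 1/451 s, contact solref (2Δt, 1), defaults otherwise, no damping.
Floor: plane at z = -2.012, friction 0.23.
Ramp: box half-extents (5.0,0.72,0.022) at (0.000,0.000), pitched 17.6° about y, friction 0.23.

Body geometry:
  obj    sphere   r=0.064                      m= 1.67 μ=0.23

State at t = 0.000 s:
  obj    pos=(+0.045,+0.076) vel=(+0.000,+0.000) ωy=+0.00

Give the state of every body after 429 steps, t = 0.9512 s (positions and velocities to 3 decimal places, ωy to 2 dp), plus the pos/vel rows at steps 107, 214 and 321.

State at t = 0.9512 s:
  obj    pos=(+2.327,-0.648) vel=(+4.798,-1.522) ωy=+78.64

Key-timestep trajectory:
   step    t(s)  obj.x    obj.z    obj.vx   obj.vz 
    107  0.2373   +0.187  +0.031  +1.197  -0.380
    214  0.4745   +0.613  -0.104  +2.393  -0.759
    321  0.7118   +1.323  -0.329  +3.590  -1.139


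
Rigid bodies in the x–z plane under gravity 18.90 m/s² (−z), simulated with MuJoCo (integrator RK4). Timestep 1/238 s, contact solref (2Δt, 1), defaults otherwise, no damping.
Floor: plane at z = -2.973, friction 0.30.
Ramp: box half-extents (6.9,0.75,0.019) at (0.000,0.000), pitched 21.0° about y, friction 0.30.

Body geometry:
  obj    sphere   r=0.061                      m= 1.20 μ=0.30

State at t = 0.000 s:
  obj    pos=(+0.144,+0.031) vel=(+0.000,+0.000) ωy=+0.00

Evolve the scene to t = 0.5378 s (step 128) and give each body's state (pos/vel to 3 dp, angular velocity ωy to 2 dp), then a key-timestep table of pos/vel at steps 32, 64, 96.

State at t = 0.5378 s:
  obj    pos=(+0.797,-0.220) vel=(+2.429,-0.932) ωy=+42.64

Key-timestep trajectory:
   step    t(s)  obj.x    obj.z    obj.vx   obj.vz 
     32  0.1345   +0.185  +0.015  +0.607  -0.233
     64  0.2689   +0.307  -0.032  +1.215  -0.466
     96  0.4034   +0.511  -0.111  +1.822  -0.699


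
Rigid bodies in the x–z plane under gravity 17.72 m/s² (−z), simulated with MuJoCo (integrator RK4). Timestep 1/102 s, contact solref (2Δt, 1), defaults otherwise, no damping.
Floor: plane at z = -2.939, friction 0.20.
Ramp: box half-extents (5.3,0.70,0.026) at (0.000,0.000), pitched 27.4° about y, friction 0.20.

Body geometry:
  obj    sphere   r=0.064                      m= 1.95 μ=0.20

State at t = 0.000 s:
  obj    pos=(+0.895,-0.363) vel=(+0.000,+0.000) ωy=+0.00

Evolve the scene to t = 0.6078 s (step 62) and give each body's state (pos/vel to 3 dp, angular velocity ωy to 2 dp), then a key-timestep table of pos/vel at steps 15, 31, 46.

State at t = 0.6078 s:
  obj    pos=(+1.851,-0.858) vel=(+3.144,-1.630) ωy=+55.27

Key-timestep trajectory:
   step    t(s)  obj.x    obj.z    obj.vx   obj.vz 
     15  0.1471   +0.951  -0.392  +0.761  -0.395
     31  0.3039   +1.134  -0.487  +1.573  -0.815
     46  0.4510   +1.421  -0.635  +2.333  -1.209


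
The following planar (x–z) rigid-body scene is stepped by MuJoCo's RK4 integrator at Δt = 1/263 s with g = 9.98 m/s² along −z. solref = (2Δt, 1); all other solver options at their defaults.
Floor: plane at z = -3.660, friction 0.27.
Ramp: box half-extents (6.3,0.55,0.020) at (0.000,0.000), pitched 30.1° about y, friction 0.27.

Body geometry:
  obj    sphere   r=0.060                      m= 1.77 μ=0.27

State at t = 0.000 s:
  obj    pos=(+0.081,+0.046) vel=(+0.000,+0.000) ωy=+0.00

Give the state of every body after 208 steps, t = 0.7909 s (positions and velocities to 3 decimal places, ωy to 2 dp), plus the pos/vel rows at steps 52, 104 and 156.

State at t = 0.7909 s:
  obj    pos=(+1.048,-0.515) vel=(+2.446,-1.418) ωy=+47.11

Key-timestep trajectory:
   step    t(s)  obj.x    obj.z    obj.vx   obj.vz 
     52  0.1977   +0.141  +0.011  +0.612  -0.355
    104  0.3954   +0.323  -0.095  +1.223  -0.709
    156  0.5932   +0.625  -0.270  +1.835  -1.064


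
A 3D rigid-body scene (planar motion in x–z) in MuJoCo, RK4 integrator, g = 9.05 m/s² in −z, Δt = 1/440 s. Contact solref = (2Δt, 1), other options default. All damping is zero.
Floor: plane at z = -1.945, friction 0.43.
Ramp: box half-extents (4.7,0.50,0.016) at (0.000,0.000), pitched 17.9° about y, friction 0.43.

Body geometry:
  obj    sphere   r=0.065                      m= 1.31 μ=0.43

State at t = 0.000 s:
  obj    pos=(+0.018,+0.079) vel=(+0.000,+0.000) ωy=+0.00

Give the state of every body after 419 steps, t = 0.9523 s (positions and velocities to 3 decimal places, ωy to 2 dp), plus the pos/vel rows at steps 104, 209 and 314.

State at t = 0.9523 s:
  obj    pos=(+0.875,-0.198) vel=(+1.800,-0.582) ωy=+29.11

Key-timestep trajectory:
   step    t(s)  obj.x    obj.z    obj.vx   obj.vz 
    104  0.2364   +0.071  +0.062  +0.447  -0.144
    209  0.4750   +0.231  +0.010  +0.898  -0.290
    314  0.7136   +0.500  -0.076  +1.349  -0.436


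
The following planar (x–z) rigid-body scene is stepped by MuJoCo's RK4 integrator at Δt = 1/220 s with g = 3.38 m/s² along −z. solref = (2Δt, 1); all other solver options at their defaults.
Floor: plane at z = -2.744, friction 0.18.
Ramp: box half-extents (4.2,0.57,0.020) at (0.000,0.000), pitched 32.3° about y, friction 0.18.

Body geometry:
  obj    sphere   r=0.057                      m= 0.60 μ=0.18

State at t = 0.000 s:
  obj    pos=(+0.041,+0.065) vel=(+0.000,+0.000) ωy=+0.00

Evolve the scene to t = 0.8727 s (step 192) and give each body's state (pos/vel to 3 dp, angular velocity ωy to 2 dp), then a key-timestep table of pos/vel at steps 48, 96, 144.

State at t = 0.8727 s:
  obj    pos=(+0.458,-0.198) vel=(+0.955,-0.601) ωy=+19.65

Key-timestep trajectory:
   step    t(s)  obj.x    obj.z    obj.vx   obj.vz 
     48  0.2182   +0.067  +0.049  +0.240  -0.150
     96  0.4364   +0.145  -0.001  +0.478  -0.301
    144  0.6545   +0.276  -0.083  +0.716  -0.451


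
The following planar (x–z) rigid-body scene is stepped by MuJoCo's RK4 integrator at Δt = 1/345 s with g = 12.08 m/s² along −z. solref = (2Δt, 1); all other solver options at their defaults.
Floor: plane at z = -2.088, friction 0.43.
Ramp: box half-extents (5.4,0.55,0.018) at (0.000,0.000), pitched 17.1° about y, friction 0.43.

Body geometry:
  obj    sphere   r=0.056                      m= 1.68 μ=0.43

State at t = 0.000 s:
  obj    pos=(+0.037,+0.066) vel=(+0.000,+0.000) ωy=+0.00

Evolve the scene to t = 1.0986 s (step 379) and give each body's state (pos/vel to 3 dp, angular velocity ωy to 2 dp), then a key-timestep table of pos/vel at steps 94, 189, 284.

State at t = 1.0986 s:
  obj    pos=(+1.500,-0.384) vel=(+2.664,-0.820) ωy=+49.77

Key-timestep trajectory:
   step    t(s)  obj.x    obj.z    obj.vx   obj.vz 
     94  0.2725   +0.127  +0.038  +0.661  -0.203
    189  0.5478   +0.401  -0.046  +1.329  -0.409
    284  0.8232   +0.859  -0.187  +1.996  -0.614


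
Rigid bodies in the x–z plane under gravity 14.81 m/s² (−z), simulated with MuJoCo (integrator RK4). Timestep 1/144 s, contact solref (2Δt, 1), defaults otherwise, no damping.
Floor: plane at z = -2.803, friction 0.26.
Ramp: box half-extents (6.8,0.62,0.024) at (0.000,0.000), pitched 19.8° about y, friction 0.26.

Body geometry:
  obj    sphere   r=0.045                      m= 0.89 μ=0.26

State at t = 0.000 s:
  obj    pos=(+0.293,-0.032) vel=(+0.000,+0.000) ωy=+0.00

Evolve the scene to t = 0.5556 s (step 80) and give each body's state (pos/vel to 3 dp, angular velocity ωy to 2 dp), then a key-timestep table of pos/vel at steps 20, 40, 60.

State at t = 0.5556 s:
  obj    pos=(+0.813,-0.220) vel=(+1.873,-0.674) ωy=+44.22

Key-timestep trajectory:
   step    t(s)  obj.x    obj.z    obj.vx   obj.vz 
     20  0.1389   +0.326  -0.044  +0.468  -0.169
     40  0.2778   +0.423  -0.079  +0.937  -0.337
     60  0.4167   +0.586  -0.138  +1.405  -0.506


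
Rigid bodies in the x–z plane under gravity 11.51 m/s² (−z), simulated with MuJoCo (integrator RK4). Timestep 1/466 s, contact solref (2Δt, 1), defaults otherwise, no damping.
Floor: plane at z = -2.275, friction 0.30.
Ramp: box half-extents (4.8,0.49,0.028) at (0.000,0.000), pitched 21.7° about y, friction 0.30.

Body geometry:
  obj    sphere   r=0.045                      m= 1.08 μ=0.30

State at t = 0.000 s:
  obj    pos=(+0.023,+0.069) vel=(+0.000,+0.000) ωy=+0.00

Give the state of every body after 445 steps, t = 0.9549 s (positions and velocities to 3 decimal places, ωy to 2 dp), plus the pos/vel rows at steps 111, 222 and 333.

State at t = 0.9549 s:
  obj    pos=(+1.311,-0.443) vel=(+2.697,-1.073) ωy=+64.50

Key-timestep trajectory:
   step    t(s)  obj.x    obj.z    obj.vx   obj.vz 
    111  0.2382   +0.103  +0.037  +0.673  -0.268
    222  0.4764   +0.344  -0.058  +1.346  -0.535
    333  0.7146   +0.744  -0.218  +2.018  -0.803


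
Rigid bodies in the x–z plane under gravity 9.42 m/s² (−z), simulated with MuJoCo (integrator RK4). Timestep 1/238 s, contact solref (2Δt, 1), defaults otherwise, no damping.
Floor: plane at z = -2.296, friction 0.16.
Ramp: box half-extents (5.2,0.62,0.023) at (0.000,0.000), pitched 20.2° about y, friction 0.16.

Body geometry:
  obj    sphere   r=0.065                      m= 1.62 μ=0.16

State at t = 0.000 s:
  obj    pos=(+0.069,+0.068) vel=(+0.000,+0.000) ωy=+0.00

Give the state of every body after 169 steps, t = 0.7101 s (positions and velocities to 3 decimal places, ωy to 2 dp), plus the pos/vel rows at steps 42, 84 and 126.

State at t = 0.7101 s:
  obj    pos=(+0.619,-0.134) vel=(+1.548,-0.570) ωy=+25.37

Key-timestep trajectory:
   step    t(s)  obj.x    obj.z    obj.vx   obj.vz 
     42  0.1765   +0.103  +0.056  +0.385  -0.142
     84  0.3529   +0.205  +0.018  +0.770  -0.283
    126  0.5294   +0.375  -0.044  +1.154  -0.425


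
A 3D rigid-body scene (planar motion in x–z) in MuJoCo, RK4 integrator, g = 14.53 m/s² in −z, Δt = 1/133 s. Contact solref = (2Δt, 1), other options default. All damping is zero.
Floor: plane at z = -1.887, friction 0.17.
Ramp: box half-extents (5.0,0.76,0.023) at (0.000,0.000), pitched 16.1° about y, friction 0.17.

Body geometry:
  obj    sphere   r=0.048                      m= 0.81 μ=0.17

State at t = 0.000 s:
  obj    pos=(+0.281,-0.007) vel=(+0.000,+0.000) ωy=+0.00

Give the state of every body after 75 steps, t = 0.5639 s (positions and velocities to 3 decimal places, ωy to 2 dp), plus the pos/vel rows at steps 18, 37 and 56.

State at t = 0.5639 s:
  obj    pos=(+0.721,-0.134) vel=(+1.559,-0.450) ωy=+33.80

Key-timestep trajectory:
   step    t(s)  obj.x    obj.z    obj.vx   obj.vz 
     18  0.1353   +0.306  -0.015  +0.374  -0.108
     37  0.2782   +0.388  -0.038  +0.769  -0.222
     56  0.4211   +0.526  -0.078  +1.164  -0.336


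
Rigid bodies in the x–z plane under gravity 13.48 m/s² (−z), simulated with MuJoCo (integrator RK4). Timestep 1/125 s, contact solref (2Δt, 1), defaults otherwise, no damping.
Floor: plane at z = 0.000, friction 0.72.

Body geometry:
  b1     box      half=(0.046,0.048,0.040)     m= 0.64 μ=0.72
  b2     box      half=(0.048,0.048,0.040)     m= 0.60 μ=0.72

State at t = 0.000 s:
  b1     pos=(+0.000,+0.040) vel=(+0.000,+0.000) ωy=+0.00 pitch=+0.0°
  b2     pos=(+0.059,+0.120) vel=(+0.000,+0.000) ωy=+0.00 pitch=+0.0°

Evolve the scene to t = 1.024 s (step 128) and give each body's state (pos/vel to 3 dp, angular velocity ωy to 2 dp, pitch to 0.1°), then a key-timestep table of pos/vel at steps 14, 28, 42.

State at t = 1.024 s:
  b1     pos=(+0.000,+0.040) vel=(+0.000,+0.000) ωy=+0.00 pitch=+0.0°
  b2     pos=(+0.108,+0.048) vel=(+0.000,+0.000) ωy=+0.00 pitch=+90.0°

Key-timestep trajectory:
   step    t(s)  b1.x    b1.z    b1.vx   b1.vz   b2.x    b2.z    b2.vx   b2.vz 
     14  0.1120   +0.000  +0.040  -0.001  +0.001   +0.074  +0.111  +0.286  -0.237
     28  0.2240   +0.000  +0.040  +0.000  +0.000   +0.113  +0.045  +0.163  +0.176
     42  0.3360   +0.000  +0.040  +0.000  +0.000   +0.106  +0.047  -0.008  +0.037


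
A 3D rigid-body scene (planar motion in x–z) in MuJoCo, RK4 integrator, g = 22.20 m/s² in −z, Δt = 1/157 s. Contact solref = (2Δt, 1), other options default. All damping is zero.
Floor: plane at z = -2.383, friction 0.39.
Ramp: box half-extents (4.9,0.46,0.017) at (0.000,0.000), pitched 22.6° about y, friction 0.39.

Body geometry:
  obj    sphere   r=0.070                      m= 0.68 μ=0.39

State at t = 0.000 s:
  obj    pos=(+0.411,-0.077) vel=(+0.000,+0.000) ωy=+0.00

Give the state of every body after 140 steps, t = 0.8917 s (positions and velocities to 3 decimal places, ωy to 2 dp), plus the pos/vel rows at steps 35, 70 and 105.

State at t = 0.8917 s:
  obj    pos=(+2.648,-1.008) vel=(+5.017,-2.088) ωy=+77.62

Key-timestep trajectory:
   step    t(s)  obj.x    obj.z    obj.vx   obj.vz 
     35  0.2229   +0.551  -0.135  +1.254  -0.522
     70  0.4459   +0.970  -0.310  +2.508  -1.044
    105  0.6688   +1.669  -0.601  +3.762  -1.566


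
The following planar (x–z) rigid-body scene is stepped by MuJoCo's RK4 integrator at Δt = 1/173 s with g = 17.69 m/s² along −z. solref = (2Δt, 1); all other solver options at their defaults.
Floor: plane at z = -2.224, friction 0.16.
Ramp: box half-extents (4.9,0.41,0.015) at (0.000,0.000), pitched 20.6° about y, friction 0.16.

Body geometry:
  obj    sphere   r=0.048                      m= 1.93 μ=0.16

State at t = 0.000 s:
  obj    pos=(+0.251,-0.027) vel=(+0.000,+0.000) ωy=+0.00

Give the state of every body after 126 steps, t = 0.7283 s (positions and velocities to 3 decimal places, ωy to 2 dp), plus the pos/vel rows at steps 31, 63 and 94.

State at t = 0.7283 s:
  obj    pos=(+1.355,-0.442) vel=(+3.031,-1.139) ωy=+67.43

Key-timestep trajectory:
   step    t(s)  obj.x    obj.z    obj.vx   obj.vz 
     31  0.1792   +0.318  -0.052  +0.746  -0.280
     63  0.3642   +0.527  -0.131  +1.516  -0.570
     94  0.5434   +0.866  -0.258  +2.261  -0.850


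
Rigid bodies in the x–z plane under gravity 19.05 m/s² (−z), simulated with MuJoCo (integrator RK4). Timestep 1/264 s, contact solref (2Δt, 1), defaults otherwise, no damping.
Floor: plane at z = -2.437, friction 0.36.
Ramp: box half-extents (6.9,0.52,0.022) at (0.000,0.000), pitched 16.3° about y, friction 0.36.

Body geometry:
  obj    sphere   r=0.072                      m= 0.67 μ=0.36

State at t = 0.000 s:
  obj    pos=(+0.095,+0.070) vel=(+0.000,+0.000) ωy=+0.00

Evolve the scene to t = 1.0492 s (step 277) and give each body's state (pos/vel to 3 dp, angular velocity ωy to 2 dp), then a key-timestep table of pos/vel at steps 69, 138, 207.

State at t = 1.0492 s:
  obj    pos=(+2.113,-0.520) vel=(+3.846,-1.125) ωy=+55.65

Key-timestep trajectory:
   step    t(s)  obj.x    obj.z    obj.vx   obj.vz 
     69  0.2614   +0.220  +0.034  +0.958  -0.280
    138  0.5227   +0.596  -0.076  +1.916  -0.560
    207  0.7841   +1.222  -0.259  +2.874  -0.840


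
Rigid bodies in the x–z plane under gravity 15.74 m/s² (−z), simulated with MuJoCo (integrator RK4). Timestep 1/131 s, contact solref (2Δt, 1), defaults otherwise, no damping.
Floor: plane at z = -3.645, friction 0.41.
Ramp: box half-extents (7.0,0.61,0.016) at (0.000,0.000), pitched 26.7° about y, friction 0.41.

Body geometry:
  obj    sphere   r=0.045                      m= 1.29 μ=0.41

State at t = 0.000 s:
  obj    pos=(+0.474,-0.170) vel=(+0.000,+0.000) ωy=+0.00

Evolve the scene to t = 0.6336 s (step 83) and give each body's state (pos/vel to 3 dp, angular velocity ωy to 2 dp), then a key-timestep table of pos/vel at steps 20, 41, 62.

State at t = 0.6336 s:
  obj    pos=(+1.380,-0.626) vel=(+2.859,-1.438) ωy=+71.10

Key-timestep trajectory:
   step    t(s)  obj.x    obj.z    obj.vx   obj.vz 
     20  0.1527   +0.527  -0.197  +0.689  -0.347
     41  0.3130   +0.695  -0.281  +1.412  -0.710
     62  0.4733   +0.979  -0.424  +2.136  -1.074


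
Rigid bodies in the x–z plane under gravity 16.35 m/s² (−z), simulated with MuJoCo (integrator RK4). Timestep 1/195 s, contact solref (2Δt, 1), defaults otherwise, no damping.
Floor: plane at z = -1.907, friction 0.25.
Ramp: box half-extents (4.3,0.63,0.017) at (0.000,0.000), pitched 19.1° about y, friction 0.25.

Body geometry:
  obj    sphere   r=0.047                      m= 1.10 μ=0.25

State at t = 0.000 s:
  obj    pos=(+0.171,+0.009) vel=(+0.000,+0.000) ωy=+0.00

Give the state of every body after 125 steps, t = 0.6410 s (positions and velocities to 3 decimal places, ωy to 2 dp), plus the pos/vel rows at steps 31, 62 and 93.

State at t = 0.6410 s:
  obj    pos=(+0.913,-0.248) vel=(+2.315,-0.802) ωy=+52.10

Key-timestep trajectory:
   step    t(s)  obj.x    obj.z    obj.vx   obj.vz 
     31  0.1590   +0.217  -0.007  +0.574  -0.199
     62  0.3179   +0.353  -0.055  +1.148  -0.398
     93  0.4769   +0.582  -0.134  +1.722  -0.596


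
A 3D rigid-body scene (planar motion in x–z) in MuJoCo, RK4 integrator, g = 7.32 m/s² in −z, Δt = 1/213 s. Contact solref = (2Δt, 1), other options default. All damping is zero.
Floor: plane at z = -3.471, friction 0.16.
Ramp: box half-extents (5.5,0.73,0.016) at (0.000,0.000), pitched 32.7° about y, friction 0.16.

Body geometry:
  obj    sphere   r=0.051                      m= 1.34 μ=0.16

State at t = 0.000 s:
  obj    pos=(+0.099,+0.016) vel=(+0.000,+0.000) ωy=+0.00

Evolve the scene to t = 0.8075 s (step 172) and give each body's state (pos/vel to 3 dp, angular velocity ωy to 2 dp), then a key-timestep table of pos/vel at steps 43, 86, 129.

State at t = 0.8075 s:
  obj    pos=(+0.914,-0.507) vel=(+2.017,-1.296) ωy=+39.00

Key-timestep trajectory:
   step    t(s)  obj.x    obj.z    obj.vx   obj.vz 
     43  0.2019   +0.150  -0.017  +0.504  -0.324
     86  0.4038   +0.303  -0.115  +1.012  -0.641
    129  0.6056   +0.557  -0.278  +1.511  -0.976


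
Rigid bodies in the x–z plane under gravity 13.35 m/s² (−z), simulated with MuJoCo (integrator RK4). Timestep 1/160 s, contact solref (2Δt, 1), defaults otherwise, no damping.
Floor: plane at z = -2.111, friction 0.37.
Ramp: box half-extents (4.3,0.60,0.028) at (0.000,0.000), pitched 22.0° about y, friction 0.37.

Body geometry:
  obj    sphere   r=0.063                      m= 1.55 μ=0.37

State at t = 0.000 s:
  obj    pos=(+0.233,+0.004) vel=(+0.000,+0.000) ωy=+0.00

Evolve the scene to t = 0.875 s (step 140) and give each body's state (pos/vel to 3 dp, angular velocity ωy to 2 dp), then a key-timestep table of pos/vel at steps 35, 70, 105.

State at t = 0.875 s:
  obj    pos=(+1.501,-0.508) vel=(+2.898,-1.171) ωy=+49.60

Key-timestep trajectory:
   step    t(s)  obj.x    obj.z    obj.vx   obj.vz 
     35  0.2188   +0.312  -0.028  +0.725  -0.293
     70  0.4375   +0.550  -0.124  +1.449  -0.586
    105  0.6562   +0.946  -0.284  +2.174  -0.878


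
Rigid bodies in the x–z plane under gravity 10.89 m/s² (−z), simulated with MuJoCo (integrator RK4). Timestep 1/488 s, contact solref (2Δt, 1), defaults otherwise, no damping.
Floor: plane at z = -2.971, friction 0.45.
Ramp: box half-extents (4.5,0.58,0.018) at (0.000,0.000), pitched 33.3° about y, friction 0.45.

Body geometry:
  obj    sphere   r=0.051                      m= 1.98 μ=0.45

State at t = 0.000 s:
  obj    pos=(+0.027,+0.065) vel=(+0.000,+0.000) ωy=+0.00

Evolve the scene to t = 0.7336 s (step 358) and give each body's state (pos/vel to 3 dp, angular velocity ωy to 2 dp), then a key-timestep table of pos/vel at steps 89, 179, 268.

State at t = 0.7336 s:
  obj    pos=(+0.988,-0.566) vel=(+2.619,-1.720) ωy=+61.42

Key-timestep trajectory:
   step    t(s)  obj.x    obj.z    obj.vx   obj.vz 
     89  0.1824   +0.086  +0.026  +0.651  -0.428
    179  0.3668   +0.267  -0.093  +1.309  -0.860
    268  0.5492   +0.565  -0.289  +1.960  -1.288


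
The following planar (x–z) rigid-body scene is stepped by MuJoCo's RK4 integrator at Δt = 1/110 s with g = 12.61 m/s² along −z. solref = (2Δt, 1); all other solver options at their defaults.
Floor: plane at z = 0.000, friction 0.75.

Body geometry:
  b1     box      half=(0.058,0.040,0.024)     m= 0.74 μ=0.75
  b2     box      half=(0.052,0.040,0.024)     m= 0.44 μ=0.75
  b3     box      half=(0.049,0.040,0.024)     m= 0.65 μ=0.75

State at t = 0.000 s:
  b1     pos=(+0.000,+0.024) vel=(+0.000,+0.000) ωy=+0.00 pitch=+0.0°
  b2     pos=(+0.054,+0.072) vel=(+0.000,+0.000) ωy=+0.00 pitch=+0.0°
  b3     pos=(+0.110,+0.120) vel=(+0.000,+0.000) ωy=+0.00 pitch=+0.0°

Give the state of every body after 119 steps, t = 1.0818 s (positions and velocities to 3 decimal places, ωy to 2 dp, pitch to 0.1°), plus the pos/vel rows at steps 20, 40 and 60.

State at t = 1.0818 s:
  b1     pos=(+0.000,+0.024) vel=(+0.000,+0.000) ωy=+0.00 pitch=+0.0°
  b2     pos=(+0.100,+0.052) vel=(+0.000,+0.000) ωy=+0.00 pitch=+90.0°
  b3     pos=(+0.191,+0.049) vel=(+0.000,+0.000) ωy=+0.00 pitch=+90.0°

Key-timestep trajectory:
   step    t(s)  b1.x    b1.z    b1.vx   b1.vz   b2.x    b2.z    b2.vx   b2.vz   b3.x    b3.z    b3.vx   b3.vz 
     20  0.1818   +0.000  +0.024  +0.000  +0.001   +0.081  +0.057  +0.282  -0.414   +0.158  +0.045  +0.114  +0.183
     40  0.3636   +0.000  +0.024  +0.000  +0.000   +0.100  +0.052  +0.000  +0.000   +0.196  +0.049  +0.152  +0.079
     60  0.5455   +0.000  +0.024  +0.000  +0.000   +0.100  +0.052  +0.000  +0.000   +0.188  +0.049  +0.015  +0.020


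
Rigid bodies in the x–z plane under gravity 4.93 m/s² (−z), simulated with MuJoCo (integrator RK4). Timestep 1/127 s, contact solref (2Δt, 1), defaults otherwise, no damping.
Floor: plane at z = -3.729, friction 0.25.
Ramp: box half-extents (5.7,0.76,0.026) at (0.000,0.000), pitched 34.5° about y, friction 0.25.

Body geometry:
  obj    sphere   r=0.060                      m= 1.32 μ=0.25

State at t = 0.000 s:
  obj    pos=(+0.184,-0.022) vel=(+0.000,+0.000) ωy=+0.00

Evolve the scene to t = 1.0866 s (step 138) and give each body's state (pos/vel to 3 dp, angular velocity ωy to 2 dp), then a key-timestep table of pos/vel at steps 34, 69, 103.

State at t = 1.0866 s:
  obj    pos=(+1.155,-0.689) vel=(+1.786,-1.228) ωy=+36.11

Key-timestep trajectory:
   step    t(s)  obj.x    obj.z    obj.vx   obj.vz 
     34  0.2677   +0.243  -0.063  +0.440  -0.303
     69  0.5433   +0.427  -0.189  +0.893  -0.614
    103  0.8110   +0.725  -0.394  +1.333  -0.916


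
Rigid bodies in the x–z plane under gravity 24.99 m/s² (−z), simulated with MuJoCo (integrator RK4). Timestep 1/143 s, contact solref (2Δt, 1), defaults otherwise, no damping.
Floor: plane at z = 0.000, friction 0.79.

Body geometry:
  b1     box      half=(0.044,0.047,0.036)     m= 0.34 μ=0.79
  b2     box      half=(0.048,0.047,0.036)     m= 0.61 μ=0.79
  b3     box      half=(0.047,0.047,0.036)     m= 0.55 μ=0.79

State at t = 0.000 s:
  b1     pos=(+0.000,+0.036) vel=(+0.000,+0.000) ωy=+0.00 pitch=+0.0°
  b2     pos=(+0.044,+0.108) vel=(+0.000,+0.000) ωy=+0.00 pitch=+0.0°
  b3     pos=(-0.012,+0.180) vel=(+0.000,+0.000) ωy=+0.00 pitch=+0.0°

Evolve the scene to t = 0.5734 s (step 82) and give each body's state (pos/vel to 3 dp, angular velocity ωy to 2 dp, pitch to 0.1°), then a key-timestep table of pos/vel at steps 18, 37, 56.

State at t = 0.5734 s:
  b1     pos=(+0.000,+0.036) vel=(+0.000,+0.000) ωy=+0.00 pitch=+0.0°
  b2     pos=(+0.091,+0.048) vel=(+0.000,+0.000) ωy=+0.00 pitch=+90.0°
  b3     pos=(-0.121,+0.036) vel=(+0.000,+0.000) ωy=+0.00 pitch=+180.0°

Key-timestep trajectory:
   step    t(s)  b1.x    b1.z    b1.vx   b1.vz   b2.x    b2.z    b2.vx   b2.vz   b3.x    b3.z    b3.vx   b3.vz 
     18  0.1259   +0.000  +0.036  -0.001  +0.001   +0.045  +0.107  +0.006  +0.003   -0.039  +0.156  -0.396  -0.808
     37  0.2587   +0.000  +0.036  -0.001  +0.000   +0.050  +0.107  +0.113  -0.018   -0.126  +0.031  +0.350  -0.165
     56  0.3916   +0.000  +0.036  +0.000  +0.001   +0.091  +0.048  +0.509  -1.407   -0.121  +0.036  +0.000  +0.000


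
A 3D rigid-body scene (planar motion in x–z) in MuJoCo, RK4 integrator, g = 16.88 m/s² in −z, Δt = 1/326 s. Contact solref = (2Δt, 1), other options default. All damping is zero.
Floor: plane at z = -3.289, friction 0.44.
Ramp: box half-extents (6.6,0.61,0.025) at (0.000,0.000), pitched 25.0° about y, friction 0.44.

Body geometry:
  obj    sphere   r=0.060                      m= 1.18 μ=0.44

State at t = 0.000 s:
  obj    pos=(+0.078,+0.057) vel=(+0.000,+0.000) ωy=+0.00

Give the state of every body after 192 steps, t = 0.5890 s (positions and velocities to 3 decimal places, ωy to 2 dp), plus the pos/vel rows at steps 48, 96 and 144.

State at t = 0.5890 s:
  obj    pos=(+0.879,-0.316) vel=(+2.720,-1.268) ωy=+50.01

Key-timestep trajectory:
   step    t(s)  obj.x    obj.z    obj.vx   obj.vz 
     48  0.1472   +0.128  +0.034  +0.680  -0.317
     96  0.2945   +0.278  -0.036  +1.360  -0.634
    144  0.4417   +0.529  -0.153  +2.040  -0.951


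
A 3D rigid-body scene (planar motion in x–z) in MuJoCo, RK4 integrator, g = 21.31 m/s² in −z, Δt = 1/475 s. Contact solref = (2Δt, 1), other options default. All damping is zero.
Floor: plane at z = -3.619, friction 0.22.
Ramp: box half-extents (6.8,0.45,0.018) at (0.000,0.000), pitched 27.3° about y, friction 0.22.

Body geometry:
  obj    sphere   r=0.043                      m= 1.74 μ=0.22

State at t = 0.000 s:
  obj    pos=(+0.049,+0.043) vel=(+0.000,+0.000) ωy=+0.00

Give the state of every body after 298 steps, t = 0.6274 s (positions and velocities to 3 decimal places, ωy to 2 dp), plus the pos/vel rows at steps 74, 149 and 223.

State at t = 0.6274 s:
  obj    pos=(+1.270,-0.587) vel=(+3.892,-2.009) ωy=+101.84

Key-timestep trajectory:
   step    t(s)  obj.x    obj.z    obj.vx   obj.vz 
     74  0.1558   +0.124  +0.004  +0.967  -0.499
    149  0.3137   +0.354  -0.114  +1.946  -1.005
    223  0.4695   +0.733  -0.310  +2.913  -1.503


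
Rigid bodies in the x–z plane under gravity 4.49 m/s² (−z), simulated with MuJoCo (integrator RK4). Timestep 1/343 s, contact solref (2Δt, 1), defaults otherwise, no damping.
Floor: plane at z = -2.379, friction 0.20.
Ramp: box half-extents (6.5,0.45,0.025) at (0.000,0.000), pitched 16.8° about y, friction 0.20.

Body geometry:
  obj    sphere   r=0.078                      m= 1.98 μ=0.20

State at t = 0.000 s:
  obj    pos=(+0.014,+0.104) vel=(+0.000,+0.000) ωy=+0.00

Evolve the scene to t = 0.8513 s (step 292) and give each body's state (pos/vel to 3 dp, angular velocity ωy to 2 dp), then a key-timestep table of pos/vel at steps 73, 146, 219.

State at t = 0.8513 s:
  obj    pos=(+0.335,+0.006) vel=(+0.755,-0.228) ωy=+10.12

Key-timestep trajectory:
   step    t(s)  obj.x    obj.z    obj.vx   obj.vz 
     73  0.2128   +0.034  +0.097  +0.189  -0.057
    146  0.4257   +0.094  +0.079  +0.378  -0.114
    219  0.6385   +0.195  +0.049  +0.567  -0.171


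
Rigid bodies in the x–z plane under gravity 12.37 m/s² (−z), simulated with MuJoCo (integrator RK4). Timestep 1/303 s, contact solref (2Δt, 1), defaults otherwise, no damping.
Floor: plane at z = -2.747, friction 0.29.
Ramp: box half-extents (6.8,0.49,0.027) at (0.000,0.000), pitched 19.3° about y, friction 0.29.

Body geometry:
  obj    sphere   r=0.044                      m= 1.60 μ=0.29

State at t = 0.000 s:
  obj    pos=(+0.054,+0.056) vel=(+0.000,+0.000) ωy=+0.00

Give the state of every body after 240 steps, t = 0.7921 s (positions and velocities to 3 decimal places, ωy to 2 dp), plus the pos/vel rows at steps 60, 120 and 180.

State at t = 0.7921 s:
  obj    pos=(+0.919,-0.247) vel=(+2.183,-0.765) ωy=+52.56

Key-timestep trajectory:
   step    t(s)  obj.x    obj.z    obj.vx   obj.vz 
     60  0.1980   +0.108  +0.037  +0.546  -0.191
    120  0.3960   +0.270  -0.019  +1.092  -0.382
    180  0.5941   +0.540  -0.114  +1.637  -0.573


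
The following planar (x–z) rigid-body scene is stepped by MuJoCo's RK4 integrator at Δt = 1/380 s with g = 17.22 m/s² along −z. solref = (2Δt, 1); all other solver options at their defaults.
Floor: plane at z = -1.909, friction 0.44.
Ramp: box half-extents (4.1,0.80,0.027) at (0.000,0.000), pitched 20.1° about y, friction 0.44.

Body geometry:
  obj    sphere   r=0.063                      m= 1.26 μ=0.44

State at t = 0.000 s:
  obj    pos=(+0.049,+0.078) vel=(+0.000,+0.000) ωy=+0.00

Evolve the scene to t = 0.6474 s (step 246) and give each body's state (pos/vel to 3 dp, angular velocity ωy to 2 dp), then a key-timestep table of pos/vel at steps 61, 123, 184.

State at t = 0.6474 s:
  obj    pos=(+0.881,-0.227) vel=(+2.570,-0.940) ωy=+43.43

Key-timestep trajectory:
   step    t(s)  obj.x    obj.z    obj.vx   obj.vz 
     61  0.1605   +0.100  +0.059  +0.637  -0.233
    123  0.3237   +0.257  +0.002  +1.285  -0.470
    184  0.4842   +0.514  -0.092  +1.922  -0.703


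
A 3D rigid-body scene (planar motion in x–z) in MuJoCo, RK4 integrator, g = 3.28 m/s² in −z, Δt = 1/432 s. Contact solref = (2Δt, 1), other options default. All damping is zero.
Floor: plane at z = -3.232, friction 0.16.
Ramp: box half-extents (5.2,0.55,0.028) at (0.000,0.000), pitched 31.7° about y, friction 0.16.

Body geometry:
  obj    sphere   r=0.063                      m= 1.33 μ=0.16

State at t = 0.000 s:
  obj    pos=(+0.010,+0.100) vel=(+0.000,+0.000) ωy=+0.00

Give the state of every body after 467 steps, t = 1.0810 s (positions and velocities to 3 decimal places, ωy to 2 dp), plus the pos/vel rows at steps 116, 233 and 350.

State at t = 1.0810 s:
  obj    pos=(+0.653,-0.296) vel=(+1.179,-0.736) ωy=+18.79

Key-timestep trajectory:
   step    t(s)  obj.x    obj.z    obj.vx   obj.vz 
    116  0.2685   +0.051  +0.075  +0.299  -0.184
    233  0.5394   +0.172  +0.001  +0.595  -0.361
    350  0.8102   +0.373  -0.123  +0.885  -0.554


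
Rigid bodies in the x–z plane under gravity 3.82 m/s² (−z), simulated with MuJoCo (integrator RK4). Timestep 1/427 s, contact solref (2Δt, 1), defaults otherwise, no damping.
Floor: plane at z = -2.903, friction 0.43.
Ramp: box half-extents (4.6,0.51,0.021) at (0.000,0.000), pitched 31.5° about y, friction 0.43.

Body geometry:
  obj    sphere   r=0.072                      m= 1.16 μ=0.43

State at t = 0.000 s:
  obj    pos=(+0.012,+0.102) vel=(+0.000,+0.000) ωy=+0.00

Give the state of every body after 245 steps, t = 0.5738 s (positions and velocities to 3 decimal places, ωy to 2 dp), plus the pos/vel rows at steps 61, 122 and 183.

State at t = 0.5738 s:
  obj    pos=(+0.212,-0.021) vel=(+0.698,-0.427) ωy=+11.36

Key-timestep trajectory:
   step    t(s)  obj.x    obj.z    obj.vx   obj.vz 
     61  0.1429   +0.024  +0.094  +0.174  -0.106
    122  0.2857   +0.062  +0.071  +0.347  -0.213
    183  0.4286   +0.124  +0.033  +0.521  -0.319


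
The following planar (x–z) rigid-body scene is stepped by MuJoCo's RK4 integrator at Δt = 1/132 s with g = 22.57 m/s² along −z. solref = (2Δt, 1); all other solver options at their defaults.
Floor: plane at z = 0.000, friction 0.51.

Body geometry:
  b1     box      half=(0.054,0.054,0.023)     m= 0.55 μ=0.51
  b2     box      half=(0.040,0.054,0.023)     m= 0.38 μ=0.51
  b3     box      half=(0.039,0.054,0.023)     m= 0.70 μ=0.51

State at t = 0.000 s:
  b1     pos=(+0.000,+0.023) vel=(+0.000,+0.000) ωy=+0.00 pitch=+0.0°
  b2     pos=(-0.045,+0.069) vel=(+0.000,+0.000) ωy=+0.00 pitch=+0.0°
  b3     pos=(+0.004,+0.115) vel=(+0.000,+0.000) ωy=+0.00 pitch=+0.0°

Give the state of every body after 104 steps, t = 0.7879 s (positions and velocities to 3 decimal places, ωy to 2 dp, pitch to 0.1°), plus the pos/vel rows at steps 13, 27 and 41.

State at t = 0.7879 s:
  b1     pos=(+0.000,+0.023) vel=(+0.000,+0.000) ωy=+0.00 pitch=+0.0°
  b2     pos=(-0.045,+0.069) vel=(+0.000,+0.000) ωy=+0.00 pitch=-0.1°
  b3     pos=(+0.110,+0.023) vel=(+0.000,+0.000) ωy=+0.00 pitch=+180.0°

Key-timestep trajectory:
   step    t(s)  b1.x    b1.z    b1.vx   b1.vz   b2.x    b2.z    b2.vx   b2.vz   b3.x    b3.z    b3.vx   b3.vz 
     13  0.0985   +0.000  +0.023  +0.000  +0.001   -0.045  +0.069  -0.001  +0.003   +0.021  +0.096  +0.299  -0.682
     27  0.2045   +0.000  +0.023  -0.001  +0.000   -0.045  +0.069  -0.001  +0.000   +0.071  +0.083  +0.522  -0.207
     41  0.3106   +0.000  +0.023  +0.000  +0.000   -0.045  +0.069  +0.000  +0.000   +0.110  +0.018  -0.027  +0.194


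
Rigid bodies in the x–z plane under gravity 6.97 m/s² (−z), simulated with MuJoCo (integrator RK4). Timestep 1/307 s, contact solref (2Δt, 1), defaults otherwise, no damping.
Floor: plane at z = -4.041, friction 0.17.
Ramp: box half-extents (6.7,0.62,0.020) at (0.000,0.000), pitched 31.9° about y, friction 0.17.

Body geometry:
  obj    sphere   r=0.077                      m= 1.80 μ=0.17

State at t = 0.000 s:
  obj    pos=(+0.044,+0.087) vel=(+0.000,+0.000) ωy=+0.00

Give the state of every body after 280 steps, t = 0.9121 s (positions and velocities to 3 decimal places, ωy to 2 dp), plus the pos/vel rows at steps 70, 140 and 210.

State at t = 0.9121 s:
  obj    pos=(+0.990,-0.502) vel=(+2.074,-1.290) ωy=+29.78

Key-timestep trajectory:
   step    t(s)  obj.x    obj.z    obj.vx   obj.vz 
     70  0.2280   +0.103  +0.050  +0.519  -0.321
    140  0.4560   +0.280  -0.060  +1.037  -0.644
    210  0.6840   +0.576  -0.244  +1.554  -0.971


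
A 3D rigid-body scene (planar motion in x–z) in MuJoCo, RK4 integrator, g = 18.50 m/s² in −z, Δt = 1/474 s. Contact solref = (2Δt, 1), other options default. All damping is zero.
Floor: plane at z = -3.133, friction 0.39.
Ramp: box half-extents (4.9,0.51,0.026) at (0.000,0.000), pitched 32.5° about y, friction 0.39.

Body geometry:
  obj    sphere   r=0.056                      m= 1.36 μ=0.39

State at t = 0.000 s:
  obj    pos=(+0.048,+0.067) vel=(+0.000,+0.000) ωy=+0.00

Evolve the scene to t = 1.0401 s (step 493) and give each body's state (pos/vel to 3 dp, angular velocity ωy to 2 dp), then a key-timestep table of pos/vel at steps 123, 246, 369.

State at t = 1.0401 s:
  obj    pos=(+3.287,-1.997) vel=(+6.228,-3.968) ωy=+131.86

Key-timestep trajectory:
   step    t(s)  obj.x    obj.z    obj.vx   obj.vz 
    123  0.2595   +0.250  -0.062  +1.554  -0.990
    246  0.5190   +0.854  -0.447  +3.108  -1.980
    369  0.7785   +1.862  -1.089  +4.662  -2.970


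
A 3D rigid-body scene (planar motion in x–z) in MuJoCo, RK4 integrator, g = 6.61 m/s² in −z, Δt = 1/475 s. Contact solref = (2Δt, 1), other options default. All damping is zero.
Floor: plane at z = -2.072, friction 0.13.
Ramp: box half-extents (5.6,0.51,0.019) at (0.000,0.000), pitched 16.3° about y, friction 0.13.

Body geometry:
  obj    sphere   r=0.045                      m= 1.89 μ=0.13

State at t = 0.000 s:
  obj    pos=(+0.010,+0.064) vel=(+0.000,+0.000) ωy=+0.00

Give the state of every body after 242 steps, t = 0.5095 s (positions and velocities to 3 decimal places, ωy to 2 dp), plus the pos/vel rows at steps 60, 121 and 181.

State at t = 0.5095 s:
  obj    pos=(+0.175,+0.015) vel=(+0.648,-0.189) ωy=+15.00

Key-timestep trajectory:
   step    t(s)  obj.x    obj.z    obj.vx   obj.vz 
     60  0.1263   +0.020  +0.061  +0.161  -0.047
    121  0.2547   +0.051  +0.052  +0.324  -0.095
    181  0.3811   +0.102  +0.037  +0.485  -0.142


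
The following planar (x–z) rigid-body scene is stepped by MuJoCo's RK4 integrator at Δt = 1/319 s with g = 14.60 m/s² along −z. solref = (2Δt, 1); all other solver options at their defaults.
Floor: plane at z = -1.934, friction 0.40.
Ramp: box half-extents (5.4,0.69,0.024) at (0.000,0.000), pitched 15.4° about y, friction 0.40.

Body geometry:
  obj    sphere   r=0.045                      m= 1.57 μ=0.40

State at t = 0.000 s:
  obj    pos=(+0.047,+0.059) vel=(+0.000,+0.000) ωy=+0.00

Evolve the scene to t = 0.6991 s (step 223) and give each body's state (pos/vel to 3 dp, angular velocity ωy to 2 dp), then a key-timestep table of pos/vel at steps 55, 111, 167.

State at t = 0.6991 s:
  obj    pos=(+0.699,-0.121) vel=(+1.866,-0.514) ωy=+43.01

Key-timestep trajectory:
   step    t(s)  obj.x    obj.z    obj.vx   obj.vz 
     55  0.1724   +0.087  +0.048  +0.460  -0.127
    111  0.3480   +0.209  +0.014  +0.929  -0.256
    167  0.5235   +0.413  -0.042  +1.398  -0.385


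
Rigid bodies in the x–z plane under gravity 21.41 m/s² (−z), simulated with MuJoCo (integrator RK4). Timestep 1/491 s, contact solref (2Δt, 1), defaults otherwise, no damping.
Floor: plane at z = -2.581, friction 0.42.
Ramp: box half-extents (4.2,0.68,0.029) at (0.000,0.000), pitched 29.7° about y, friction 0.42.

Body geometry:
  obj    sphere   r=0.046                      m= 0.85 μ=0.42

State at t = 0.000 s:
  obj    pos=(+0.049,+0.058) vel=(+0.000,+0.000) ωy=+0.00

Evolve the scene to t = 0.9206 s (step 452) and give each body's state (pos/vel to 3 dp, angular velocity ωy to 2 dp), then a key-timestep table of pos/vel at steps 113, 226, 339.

State at t = 0.9206 s:
  obj    pos=(+2.838,-1.532) vel=(+6.059,-3.456) ωy=+151.62

Key-timestep trajectory:
   step    t(s)  obj.x    obj.z    obj.vx   obj.vz 
    113  0.2301   +0.223  -0.041  +1.515  -0.864
    226  0.4603   +0.746  -0.339  +3.029  -1.728
    339  0.6904   +1.618  -0.837  +4.544  -2.592
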